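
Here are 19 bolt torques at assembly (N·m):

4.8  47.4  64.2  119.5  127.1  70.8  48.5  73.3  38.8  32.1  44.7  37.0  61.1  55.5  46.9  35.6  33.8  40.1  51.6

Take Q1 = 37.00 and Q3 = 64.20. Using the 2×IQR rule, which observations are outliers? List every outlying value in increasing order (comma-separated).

IQR = Q3 − Q1 = 64.20 − 37.00 = 27.20.
Lower fence = Q1 − 2·IQR = 37.00 − 54.40 = -17.40.
Upper fence = Q3 + 2·IQR = 64.20 + 54.40 = 118.60.
119.5 > 118.60 → outlier.
127.1 > 118.60 → outlier.
All remaining values lie within [-17.40, 118.60].

119.5, 127.1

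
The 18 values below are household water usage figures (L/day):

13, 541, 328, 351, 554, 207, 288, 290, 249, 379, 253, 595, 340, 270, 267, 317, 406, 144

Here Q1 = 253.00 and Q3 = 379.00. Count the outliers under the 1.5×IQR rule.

IQR = 126.00; fences at 253.00 − 189.00 = 64.00 and 379.00 + 189.00 = 568.00.
Outside the cutoffs: 13, 595.

2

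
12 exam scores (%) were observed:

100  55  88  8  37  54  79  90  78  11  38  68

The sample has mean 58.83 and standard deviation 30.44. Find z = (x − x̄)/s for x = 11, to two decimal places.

z = (11 − 58.83) / 30.44 = -1.57.

-1.57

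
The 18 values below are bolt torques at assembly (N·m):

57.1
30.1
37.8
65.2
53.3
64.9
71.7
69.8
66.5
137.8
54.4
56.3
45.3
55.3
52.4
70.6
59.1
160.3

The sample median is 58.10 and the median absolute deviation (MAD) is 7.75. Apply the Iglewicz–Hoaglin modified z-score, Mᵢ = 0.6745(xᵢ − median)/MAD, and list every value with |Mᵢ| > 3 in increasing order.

|Mᵢ| > 3 ⇔ |xᵢ − 58.10| > 3·7.75/0.6745 = 34.47.
So outliers lie outside [23.63, 92.57].
137.8: M = 6.94 → outlier.
160.3: M = 8.89 → outlier.

137.8, 160.3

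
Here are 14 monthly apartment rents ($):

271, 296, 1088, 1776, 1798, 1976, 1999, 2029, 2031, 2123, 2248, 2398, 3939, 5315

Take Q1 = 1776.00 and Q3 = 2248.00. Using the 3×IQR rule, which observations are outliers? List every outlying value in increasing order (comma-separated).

271, 296, 3939, 5315

IQR = Q3 − Q1 = 2248.00 − 1776.00 = 472.00.
Lower fence = Q1 − 3·IQR = 1776.00 − 1416.00 = 360.00.
Upper fence = Q3 + 3·IQR = 2248.00 + 1416.00 = 3664.00.
271 < 360.00 → outlier.
296 < 360.00 → outlier.
3939 > 3664.00 → outlier.
5315 > 3664.00 → outlier.
All remaining values lie within [360.00, 3664.00].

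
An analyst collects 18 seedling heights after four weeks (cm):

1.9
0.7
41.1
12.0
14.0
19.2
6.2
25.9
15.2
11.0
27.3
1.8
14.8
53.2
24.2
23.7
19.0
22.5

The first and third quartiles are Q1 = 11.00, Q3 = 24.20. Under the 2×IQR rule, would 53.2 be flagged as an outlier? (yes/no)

IQR = Q3 − Q1 = 24.20 − 11.00 = 13.20.
Lower fence = Q1 − 2·IQR = 11.00 − 26.40 = -15.40.
Upper fence = Q3 + 2·IQR = 24.20 + 26.40 = 50.60.
53.2 lies above the upper fence.

yes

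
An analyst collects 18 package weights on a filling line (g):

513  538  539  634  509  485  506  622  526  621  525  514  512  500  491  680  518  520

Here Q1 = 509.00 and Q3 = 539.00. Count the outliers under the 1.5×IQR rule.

IQR = 30.00; fences at 509.00 − 45.00 = 464.00 and 539.00 + 45.00 = 584.00.
Outside the cutoffs: 621, 622, 634, 680.

4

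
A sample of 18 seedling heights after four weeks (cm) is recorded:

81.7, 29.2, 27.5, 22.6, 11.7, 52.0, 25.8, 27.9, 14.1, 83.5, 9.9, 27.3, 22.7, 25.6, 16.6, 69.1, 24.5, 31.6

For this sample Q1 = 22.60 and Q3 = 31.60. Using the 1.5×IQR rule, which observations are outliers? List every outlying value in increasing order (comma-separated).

52.0, 69.1, 81.7, 83.5

IQR = Q3 − Q1 = 31.60 − 22.60 = 9.00.
Lower fence = Q1 − 1.5·IQR = 22.60 − 13.50 = 9.10.
Upper fence = Q3 + 1.5·IQR = 31.60 + 13.50 = 45.10.
52.0 > 45.10 → outlier.
69.1 > 45.10 → outlier.
81.7 > 45.10 → outlier.
83.5 > 45.10 → outlier.
All remaining values lie within [9.10, 45.10].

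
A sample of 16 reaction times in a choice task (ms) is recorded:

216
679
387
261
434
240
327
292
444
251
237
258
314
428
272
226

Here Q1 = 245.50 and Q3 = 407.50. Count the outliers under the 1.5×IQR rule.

1

IQR = 162.00; fences at 245.50 − 243.00 = 2.50 and 407.50 + 243.00 = 650.50.
Outside the cutoffs: 679.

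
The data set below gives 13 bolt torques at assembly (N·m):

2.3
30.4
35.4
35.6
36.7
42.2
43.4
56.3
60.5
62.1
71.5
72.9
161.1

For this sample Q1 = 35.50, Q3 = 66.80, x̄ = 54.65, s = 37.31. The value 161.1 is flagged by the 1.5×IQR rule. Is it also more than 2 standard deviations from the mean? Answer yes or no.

yes

z = (161.1 − 54.65) / 37.31 = 2.85.
|z| = 2.85 > 2.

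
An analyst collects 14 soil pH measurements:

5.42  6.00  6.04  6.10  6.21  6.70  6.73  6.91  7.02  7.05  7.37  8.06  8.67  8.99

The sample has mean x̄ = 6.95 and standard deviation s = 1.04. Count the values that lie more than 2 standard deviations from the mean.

0

Cutoffs: x̄ ± 2s = [4.87, 9.03].
Every value lies within the cutoffs.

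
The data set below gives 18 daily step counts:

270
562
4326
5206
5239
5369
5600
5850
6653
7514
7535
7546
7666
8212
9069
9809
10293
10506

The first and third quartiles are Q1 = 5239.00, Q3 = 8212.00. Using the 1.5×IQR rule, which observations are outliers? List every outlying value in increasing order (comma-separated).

270, 562

IQR = Q3 − Q1 = 8212.00 − 5239.00 = 2973.00.
Lower fence = Q1 − 1.5·IQR = 5239.00 − 4459.50 = 779.50.
Upper fence = Q3 + 1.5·IQR = 8212.00 + 4459.50 = 12671.50.
270 < 779.50 → outlier.
562 < 779.50 → outlier.
All remaining values lie within [779.50, 12671.50].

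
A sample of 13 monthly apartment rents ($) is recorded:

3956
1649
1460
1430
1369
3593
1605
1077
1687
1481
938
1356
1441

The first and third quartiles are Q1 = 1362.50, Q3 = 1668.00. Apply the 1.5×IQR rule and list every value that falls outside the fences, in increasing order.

3593, 3956

IQR = Q3 − Q1 = 1668.00 − 1362.50 = 305.50.
Lower fence = Q1 − 1.5·IQR = 1362.50 − 458.25 = 904.25.
Upper fence = Q3 + 1.5·IQR = 1668.00 + 458.25 = 2126.25.
3593 > 2126.25 → outlier.
3956 > 2126.25 → outlier.
All remaining values lie within [904.25, 2126.25].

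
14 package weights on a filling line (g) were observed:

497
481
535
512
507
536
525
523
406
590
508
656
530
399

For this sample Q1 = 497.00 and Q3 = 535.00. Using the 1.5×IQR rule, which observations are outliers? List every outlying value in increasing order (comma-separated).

399, 406, 656

IQR = Q3 − Q1 = 535.00 − 497.00 = 38.00.
Lower fence = Q1 − 1.5·IQR = 497.00 − 57.00 = 440.00.
Upper fence = Q3 + 1.5·IQR = 535.00 + 57.00 = 592.00.
399 < 440.00 → outlier.
406 < 440.00 → outlier.
656 > 592.00 → outlier.
All remaining values lie within [440.00, 592.00].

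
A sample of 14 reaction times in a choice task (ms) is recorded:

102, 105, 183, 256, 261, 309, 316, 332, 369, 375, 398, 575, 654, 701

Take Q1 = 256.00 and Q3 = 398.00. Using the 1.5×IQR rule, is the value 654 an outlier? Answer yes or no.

yes

IQR = Q3 − Q1 = 398.00 − 256.00 = 142.00.
Lower fence = Q1 − 1.5·IQR = 256.00 − 213.00 = 43.00.
Upper fence = Q3 + 1.5·IQR = 398.00 + 213.00 = 611.00.
654 lies above the upper fence.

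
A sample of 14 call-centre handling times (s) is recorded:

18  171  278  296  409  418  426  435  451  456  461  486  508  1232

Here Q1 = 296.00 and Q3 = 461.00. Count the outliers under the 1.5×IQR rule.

IQR = 165.00; fences at 296.00 − 247.50 = 48.50 and 461.00 + 247.50 = 708.50.
Outside the cutoffs: 18, 1232.

2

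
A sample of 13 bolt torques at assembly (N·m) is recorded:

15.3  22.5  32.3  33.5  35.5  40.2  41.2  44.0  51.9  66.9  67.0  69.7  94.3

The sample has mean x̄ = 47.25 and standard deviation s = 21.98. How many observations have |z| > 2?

1

Cutoffs: x̄ ± 2s = [3.29, 91.21].
Outside the cutoffs: 94.3.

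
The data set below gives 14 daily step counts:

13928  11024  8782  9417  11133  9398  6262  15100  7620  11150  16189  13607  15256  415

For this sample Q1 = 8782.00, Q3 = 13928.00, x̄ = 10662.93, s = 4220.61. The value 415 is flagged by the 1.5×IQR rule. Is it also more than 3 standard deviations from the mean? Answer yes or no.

z = (415 − 10662.93) / 4220.61 = -2.43.
|z| = 2.43 ≤ 3.

no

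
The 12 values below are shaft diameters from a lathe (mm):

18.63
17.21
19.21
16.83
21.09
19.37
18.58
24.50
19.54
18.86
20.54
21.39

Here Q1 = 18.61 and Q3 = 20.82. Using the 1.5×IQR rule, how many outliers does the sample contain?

1

IQR = 2.21; fences at 18.61 − 3.315 = 15.295 and 20.82 + 3.315 = 24.135.
Outside the cutoffs: 24.50.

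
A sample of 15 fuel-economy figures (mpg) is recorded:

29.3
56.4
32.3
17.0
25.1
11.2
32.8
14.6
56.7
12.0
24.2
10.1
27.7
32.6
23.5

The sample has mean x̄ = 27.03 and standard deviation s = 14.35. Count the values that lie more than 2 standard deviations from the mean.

2

Cutoffs: x̄ ± 2s = [-1.67, 55.73].
Outside the cutoffs: 56.4, 56.7.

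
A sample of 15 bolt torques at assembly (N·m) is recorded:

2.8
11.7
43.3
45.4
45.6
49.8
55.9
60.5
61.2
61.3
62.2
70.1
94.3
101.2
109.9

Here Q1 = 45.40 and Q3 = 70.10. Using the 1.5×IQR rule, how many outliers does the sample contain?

2

IQR = 24.70; fences at 45.40 − 37.05 = 8.35 and 70.10 + 37.05 = 107.15.
Outside the cutoffs: 2.8, 109.9.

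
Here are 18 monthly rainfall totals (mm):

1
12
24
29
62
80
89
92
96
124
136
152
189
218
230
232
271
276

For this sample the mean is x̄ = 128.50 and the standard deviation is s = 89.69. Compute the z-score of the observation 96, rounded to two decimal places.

-0.36

z = (96 − 128.50) / 89.69 = -0.36.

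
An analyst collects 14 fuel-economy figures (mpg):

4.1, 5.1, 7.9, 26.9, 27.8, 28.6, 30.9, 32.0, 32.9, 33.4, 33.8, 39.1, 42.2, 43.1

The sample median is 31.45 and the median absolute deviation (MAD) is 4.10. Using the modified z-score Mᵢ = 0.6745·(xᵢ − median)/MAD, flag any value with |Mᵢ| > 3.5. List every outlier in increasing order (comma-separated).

4.1, 5.1, 7.9

|Mᵢ| > 3.5 ⇔ |xᵢ − 31.45| > 3.5·4.10/0.6745 = 21.28.
So outliers lie outside [10.17, 52.73].
4.1: M = -4.50 → outlier.
5.1: M = -4.33 → outlier.
7.9: M = -3.87 → outlier.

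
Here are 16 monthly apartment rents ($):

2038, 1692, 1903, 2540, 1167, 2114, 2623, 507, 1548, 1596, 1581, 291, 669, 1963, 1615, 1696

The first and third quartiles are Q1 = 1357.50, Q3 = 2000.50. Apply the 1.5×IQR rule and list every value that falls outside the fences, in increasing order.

IQR = Q3 − Q1 = 2000.50 − 1357.50 = 643.00.
Lower fence = Q1 − 1.5·IQR = 1357.50 − 964.50 = 393.00.
Upper fence = Q3 + 1.5·IQR = 2000.50 + 964.50 = 2965.00.
291 < 393.00 → outlier.
All remaining values lie within [393.00, 2965.00].

291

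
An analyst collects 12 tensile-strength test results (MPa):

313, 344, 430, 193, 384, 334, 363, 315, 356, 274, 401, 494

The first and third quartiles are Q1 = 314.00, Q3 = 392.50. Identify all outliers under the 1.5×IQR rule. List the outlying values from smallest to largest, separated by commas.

193

IQR = Q3 − Q1 = 392.50 − 314.00 = 78.50.
Lower fence = Q1 − 1.5·IQR = 314.00 − 117.75 = 196.25.
Upper fence = Q3 + 1.5·IQR = 392.50 + 117.75 = 510.25.
193 < 196.25 → outlier.
All remaining values lie within [196.25, 510.25].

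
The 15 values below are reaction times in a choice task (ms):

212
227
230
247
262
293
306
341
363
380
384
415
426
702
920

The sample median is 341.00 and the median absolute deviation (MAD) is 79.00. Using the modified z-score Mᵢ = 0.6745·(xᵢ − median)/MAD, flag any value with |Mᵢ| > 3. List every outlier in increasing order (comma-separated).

702, 920

|Mᵢ| > 3 ⇔ |xᵢ − 341.00| > 3·79.00/0.6745 = 351.37.
So outliers lie outside [-10.37, 692.37].
702: M = 3.08 → outlier.
920: M = 4.94 → outlier.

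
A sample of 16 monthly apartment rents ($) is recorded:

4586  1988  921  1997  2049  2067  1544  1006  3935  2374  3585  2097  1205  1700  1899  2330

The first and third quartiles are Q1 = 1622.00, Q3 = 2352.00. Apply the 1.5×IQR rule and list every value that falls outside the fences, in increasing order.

IQR = Q3 − Q1 = 2352.00 − 1622.00 = 730.00.
Lower fence = Q1 − 1.5·IQR = 1622.00 − 1095.00 = 527.00.
Upper fence = Q3 + 1.5·IQR = 2352.00 + 1095.00 = 3447.00.
3585 > 3447.00 → outlier.
3935 > 3447.00 → outlier.
4586 > 3447.00 → outlier.
All remaining values lie within [527.00, 3447.00].

3585, 3935, 4586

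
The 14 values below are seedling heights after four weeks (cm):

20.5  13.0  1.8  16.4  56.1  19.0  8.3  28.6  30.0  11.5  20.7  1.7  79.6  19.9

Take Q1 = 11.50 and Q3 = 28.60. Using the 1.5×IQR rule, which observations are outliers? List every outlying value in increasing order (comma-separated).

56.1, 79.6

IQR = Q3 − Q1 = 28.60 − 11.50 = 17.10.
Lower fence = Q1 − 1.5·IQR = 11.50 − 25.65 = -14.15.
Upper fence = Q3 + 1.5·IQR = 28.60 + 25.65 = 54.25.
56.1 > 54.25 → outlier.
79.6 > 54.25 → outlier.
All remaining values lie within [-14.15, 54.25].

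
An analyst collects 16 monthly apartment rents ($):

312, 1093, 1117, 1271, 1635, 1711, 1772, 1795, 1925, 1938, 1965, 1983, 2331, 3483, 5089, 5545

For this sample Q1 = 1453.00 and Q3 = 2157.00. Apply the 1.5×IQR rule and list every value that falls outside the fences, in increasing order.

312, 3483, 5089, 5545

IQR = Q3 − Q1 = 2157.00 − 1453.00 = 704.00.
Lower fence = Q1 − 1.5·IQR = 1453.00 − 1056.00 = 397.00.
Upper fence = Q3 + 1.5·IQR = 2157.00 + 1056.00 = 3213.00.
312 < 397.00 → outlier.
3483 > 3213.00 → outlier.
5089 > 3213.00 → outlier.
5545 > 3213.00 → outlier.
All remaining values lie within [397.00, 3213.00].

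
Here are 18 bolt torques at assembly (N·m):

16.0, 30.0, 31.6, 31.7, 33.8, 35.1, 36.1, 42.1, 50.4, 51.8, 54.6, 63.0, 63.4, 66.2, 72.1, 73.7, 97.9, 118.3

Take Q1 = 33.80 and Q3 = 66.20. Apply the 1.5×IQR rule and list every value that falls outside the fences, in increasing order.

118.3

IQR = Q3 − Q1 = 66.20 − 33.80 = 32.40.
Lower fence = Q1 − 1.5·IQR = 33.80 − 48.60 = -14.80.
Upper fence = Q3 + 1.5·IQR = 66.20 + 48.60 = 114.80.
118.3 > 114.80 → outlier.
All remaining values lie within [-14.80, 114.80].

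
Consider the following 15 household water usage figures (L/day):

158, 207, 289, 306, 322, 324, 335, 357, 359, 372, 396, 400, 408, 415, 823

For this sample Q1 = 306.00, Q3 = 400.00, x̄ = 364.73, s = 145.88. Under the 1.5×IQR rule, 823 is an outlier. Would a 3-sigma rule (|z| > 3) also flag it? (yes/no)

z = (823 − 364.73) / 145.88 = 3.14.
|z| = 3.14 > 3.

yes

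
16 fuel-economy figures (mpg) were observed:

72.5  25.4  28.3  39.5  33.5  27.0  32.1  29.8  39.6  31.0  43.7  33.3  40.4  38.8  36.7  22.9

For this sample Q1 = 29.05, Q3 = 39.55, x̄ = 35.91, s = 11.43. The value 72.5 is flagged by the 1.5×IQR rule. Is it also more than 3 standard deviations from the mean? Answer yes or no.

yes

z = (72.5 − 35.91) / 11.43 = 3.20.
|z| = 3.20 > 3.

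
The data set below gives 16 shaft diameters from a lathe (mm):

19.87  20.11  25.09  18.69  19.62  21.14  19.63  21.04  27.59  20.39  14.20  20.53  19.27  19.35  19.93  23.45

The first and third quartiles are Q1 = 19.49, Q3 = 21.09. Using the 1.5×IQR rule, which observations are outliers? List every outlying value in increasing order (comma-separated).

14.20, 25.09, 27.59

IQR = Q3 − Q1 = 21.09 − 19.49 = 1.60.
Lower fence = Q1 − 1.5·IQR = 19.49 − 2.40 = 17.09.
Upper fence = Q3 + 1.5·IQR = 21.09 + 2.40 = 23.49.
14.20 < 17.09 → outlier.
25.09 > 23.49 → outlier.
27.59 > 23.49 → outlier.
All remaining values lie within [17.09, 23.49].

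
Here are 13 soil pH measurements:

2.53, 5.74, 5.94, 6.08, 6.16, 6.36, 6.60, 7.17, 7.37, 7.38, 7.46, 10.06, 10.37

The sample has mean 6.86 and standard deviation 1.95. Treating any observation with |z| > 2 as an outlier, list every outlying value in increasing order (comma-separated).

2.53

Cutoffs at x̄ ± 2s: 6.86 ± 2·1.95 = [2.96, 10.76].
2.53: z = -2.22, |z| > 2 → outlier.
Every other value lies within [2.96, 10.76].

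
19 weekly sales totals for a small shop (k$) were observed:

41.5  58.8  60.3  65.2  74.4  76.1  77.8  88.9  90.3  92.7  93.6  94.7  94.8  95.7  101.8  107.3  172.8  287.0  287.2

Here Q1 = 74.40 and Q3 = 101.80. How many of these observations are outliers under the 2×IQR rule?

3

IQR = 27.40; fences at 74.40 − 54.80 = 19.60 and 101.80 + 54.80 = 156.60.
Outside the cutoffs: 172.8, 287.0, 287.2.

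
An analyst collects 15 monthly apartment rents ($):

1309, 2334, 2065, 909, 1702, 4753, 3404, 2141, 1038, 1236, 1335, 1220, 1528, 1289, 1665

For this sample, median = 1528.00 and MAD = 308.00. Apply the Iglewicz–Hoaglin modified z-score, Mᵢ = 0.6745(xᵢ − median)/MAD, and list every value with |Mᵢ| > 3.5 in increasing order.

3404, 4753

|Mᵢ| > 3.5 ⇔ |xᵢ − 1528.00| > 3.5·308.00/0.6745 = 1598.22.
So outliers lie outside [-70.22, 3126.22].
3404: M = 4.11 → outlier.
4753: M = 7.06 → outlier.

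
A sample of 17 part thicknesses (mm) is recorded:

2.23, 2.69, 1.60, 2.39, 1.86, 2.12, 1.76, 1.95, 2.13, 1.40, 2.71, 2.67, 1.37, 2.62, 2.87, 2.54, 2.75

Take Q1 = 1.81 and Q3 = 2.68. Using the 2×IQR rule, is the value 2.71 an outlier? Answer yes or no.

IQR = Q3 − Q1 = 2.68 − 1.81 = 0.87.
Lower fence = Q1 − 2·IQR = 1.81 − 1.74 = 0.07.
Upper fence = Q3 + 2·IQR = 2.68 + 1.74 = 4.42.
2.71 lies within [0.07, 4.42].

no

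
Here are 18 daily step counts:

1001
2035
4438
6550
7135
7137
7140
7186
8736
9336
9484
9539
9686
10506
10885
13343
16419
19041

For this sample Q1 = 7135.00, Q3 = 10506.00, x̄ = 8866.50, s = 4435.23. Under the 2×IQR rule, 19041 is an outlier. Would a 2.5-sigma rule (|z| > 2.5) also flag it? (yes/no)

z = (19041 − 8866.50) / 4435.23 = 2.29.
|z| = 2.29 ≤ 2.5.

no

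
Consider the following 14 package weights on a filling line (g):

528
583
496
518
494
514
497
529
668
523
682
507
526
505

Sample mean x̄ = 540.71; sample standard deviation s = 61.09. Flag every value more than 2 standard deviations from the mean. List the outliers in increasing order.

Cutoffs at x̄ ± 2s: 540.71 ± 2·61.09 = [418.53, 662.89].
668: z = 2.08, |z| > 2 → outlier.
682: z = 2.31, |z| > 2 → outlier.
Every other value lies within [418.53, 662.89].

668, 682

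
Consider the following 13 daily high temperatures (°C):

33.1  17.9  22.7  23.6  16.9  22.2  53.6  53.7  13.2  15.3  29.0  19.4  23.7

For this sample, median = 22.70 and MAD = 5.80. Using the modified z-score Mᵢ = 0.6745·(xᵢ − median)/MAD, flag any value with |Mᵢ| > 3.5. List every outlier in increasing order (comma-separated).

|Mᵢ| > 3.5 ⇔ |xᵢ − 22.70| > 3.5·5.80/0.6745 = 30.10.
So outliers lie outside [-7.40, 52.80].
53.6: M = 3.59 → outlier.
53.7: M = 3.61 → outlier.

53.6, 53.7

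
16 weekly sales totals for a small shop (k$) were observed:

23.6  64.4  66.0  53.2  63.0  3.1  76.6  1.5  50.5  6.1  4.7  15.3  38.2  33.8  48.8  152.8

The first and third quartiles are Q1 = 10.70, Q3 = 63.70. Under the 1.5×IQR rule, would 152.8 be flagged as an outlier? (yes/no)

IQR = Q3 − Q1 = 63.70 − 10.70 = 53.00.
Lower fence = Q1 − 1.5·IQR = 10.70 − 79.50 = -68.80.
Upper fence = Q3 + 1.5·IQR = 63.70 + 79.50 = 143.20.
152.8 lies above the upper fence.

yes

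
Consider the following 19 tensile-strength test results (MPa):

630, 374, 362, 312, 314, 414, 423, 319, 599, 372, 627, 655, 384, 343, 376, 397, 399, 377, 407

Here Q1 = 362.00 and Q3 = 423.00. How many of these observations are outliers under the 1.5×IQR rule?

IQR = 61.00; fences at 362.00 − 91.50 = 270.50 and 423.00 + 91.50 = 514.50.
Outside the cutoffs: 599, 627, 630, 655.

4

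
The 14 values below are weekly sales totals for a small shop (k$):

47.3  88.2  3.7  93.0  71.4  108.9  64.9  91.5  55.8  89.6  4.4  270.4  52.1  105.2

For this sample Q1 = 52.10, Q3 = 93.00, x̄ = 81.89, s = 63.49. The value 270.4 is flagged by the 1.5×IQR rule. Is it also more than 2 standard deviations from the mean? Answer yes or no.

z = (270.4 − 81.89) / 63.49 = 2.97.
|z| = 2.97 > 2.

yes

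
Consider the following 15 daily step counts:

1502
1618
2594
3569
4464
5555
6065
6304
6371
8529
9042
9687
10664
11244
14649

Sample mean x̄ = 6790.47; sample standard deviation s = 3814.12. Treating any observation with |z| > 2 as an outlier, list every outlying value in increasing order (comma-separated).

Cutoffs at x̄ ± 2s: 6790.47 ± 2·3814.12 = [-837.77, 14418.71].
14649: z = 2.06, |z| > 2 → outlier.
Every other value lies within [-837.77, 14418.71].

14649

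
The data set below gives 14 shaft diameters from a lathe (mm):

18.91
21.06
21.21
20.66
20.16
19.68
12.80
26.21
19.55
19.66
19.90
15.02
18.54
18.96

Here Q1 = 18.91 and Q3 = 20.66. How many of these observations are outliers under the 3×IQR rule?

IQR = 1.75; fences at 18.91 − 5.25 = 13.66 and 20.66 + 5.25 = 25.91.
Outside the cutoffs: 12.80, 26.21.

2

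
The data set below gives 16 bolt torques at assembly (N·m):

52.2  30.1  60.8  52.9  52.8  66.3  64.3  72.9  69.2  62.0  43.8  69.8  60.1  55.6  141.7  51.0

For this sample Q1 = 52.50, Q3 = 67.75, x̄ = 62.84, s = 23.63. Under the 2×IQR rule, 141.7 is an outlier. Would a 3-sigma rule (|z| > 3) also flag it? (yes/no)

yes

z = (141.7 − 62.84) / 23.63 = 3.34.
|z| = 3.34 > 3.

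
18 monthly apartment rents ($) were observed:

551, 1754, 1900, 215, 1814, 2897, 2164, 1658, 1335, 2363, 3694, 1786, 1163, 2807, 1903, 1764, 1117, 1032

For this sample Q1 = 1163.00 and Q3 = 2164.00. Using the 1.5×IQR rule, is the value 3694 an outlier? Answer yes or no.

IQR = Q3 − Q1 = 2164.00 − 1163.00 = 1001.00.
Lower fence = Q1 − 1.5·IQR = 1163.00 − 1501.50 = -338.50.
Upper fence = Q3 + 1.5·IQR = 2164.00 + 1501.50 = 3665.50.
3694 lies above the upper fence.

yes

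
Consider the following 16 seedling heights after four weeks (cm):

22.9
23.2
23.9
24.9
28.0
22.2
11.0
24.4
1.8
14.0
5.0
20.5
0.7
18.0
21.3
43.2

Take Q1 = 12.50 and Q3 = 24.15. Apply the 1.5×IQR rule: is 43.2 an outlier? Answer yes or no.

IQR = Q3 − Q1 = 24.15 − 12.50 = 11.65.
Lower fence = Q1 − 1.5·IQR = 12.50 − 17.475 = -4.975.
Upper fence = Q3 + 1.5·IQR = 24.15 + 17.475 = 41.625.
43.2 lies above the upper fence.

yes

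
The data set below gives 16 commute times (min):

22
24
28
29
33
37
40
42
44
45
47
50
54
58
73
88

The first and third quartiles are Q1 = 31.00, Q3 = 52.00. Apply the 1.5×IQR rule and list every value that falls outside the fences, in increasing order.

88

IQR = Q3 − Q1 = 52.00 − 31.00 = 21.00.
Lower fence = Q1 − 1.5·IQR = 31.00 − 31.50 = -0.50.
Upper fence = Q3 + 1.5·IQR = 52.00 + 31.50 = 83.50.
88 > 83.50 → outlier.
All remaining values lie within [-0.50, 83.50].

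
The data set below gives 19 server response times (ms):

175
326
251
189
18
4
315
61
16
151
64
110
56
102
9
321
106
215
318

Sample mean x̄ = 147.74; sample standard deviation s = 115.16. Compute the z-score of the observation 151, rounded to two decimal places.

0.03

z = (151 − 147.74) / 115.16 = 0.03.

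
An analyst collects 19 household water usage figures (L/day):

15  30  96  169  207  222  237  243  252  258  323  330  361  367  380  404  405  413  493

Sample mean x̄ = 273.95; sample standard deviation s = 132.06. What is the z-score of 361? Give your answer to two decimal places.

0.66

z = (361 − 273.95) / 132.06 = 0.66.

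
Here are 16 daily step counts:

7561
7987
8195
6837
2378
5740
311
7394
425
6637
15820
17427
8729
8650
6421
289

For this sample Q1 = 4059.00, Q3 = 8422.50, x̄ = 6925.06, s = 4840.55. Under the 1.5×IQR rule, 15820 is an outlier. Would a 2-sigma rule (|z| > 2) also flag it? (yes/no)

z = (15820 − 6925.06) / 4840.55 = 1.84.
|z| = 1.84 ≤ 2.

no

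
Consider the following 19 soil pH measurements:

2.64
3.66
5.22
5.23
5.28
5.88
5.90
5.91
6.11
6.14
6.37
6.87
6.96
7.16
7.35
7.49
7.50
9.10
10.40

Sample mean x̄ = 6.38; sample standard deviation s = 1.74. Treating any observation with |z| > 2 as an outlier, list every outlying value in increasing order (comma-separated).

Cutoffs at x̄ ± 2s: 6.38 ± 2·1.74 = [2.90, 9.86].
2.64: z = -2.15, |z| > 2 → outlier.
10.40: z = 2.31, |z| > 2 → outlier.
Every other value lies within [2.90, 9.86].

2.64, 10.40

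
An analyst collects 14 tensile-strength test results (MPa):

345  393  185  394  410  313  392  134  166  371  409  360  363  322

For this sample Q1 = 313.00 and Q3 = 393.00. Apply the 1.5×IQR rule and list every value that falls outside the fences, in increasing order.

IQR = Q3 − Q1 = 393.00 − 313.00 = 80.00.
Lower fence = Q1 − 1.5·IQR = 313.00 − 120.00 = 193.00.
Upper fence = Q3 + 1.5·IQR = 393.00 + 120.00 = 513.00.
134 < 193.00 → outlier.
166 < 193.00 → outlier.
185 < 193.00 → outlier.
All remaining values lie within [193.00, 513.00].

134, 166, 185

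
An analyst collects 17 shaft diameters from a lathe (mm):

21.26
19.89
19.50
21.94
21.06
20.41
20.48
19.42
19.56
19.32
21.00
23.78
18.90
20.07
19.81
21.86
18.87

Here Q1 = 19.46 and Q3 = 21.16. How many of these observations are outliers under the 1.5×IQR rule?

IQR = 1.70; fences at 19.46 − 2.55 = 16.91 and 21.16 + 2.55 = 23.71.
Outside the cutoffs: 23.78.

1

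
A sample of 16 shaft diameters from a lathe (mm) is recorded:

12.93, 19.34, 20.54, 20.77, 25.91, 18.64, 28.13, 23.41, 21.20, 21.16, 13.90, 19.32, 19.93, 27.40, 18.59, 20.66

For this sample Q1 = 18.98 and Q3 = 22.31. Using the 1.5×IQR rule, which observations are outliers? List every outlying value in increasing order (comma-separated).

12.93, 13.90, 27.40, 28.13

IQR = Q3 − Q1 = 22.31 − 18.98 = 3.33.
Lower fence = Q1 − 1.5·IQR = 18.98 − 4.995 = 13.985.
Upper fence = Q3 + 1.5·IQR = 22.31 + 4.995 = 27.305.
12.93 < 13.985 → outlier.
13.90 < 13.985 → outlier.
27.40 > 27.305 → outlier.
28.13 > 27.305 → outlier.
All remaining values lie within [13.985, 27.305].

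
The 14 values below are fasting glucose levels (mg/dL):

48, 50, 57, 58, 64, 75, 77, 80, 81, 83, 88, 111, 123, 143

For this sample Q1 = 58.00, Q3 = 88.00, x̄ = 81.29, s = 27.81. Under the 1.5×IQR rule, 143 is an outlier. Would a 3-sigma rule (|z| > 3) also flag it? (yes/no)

no

z = (143 − 81.29) / 27.81 = 2.22.
|z| = 2.22 ≤ 3.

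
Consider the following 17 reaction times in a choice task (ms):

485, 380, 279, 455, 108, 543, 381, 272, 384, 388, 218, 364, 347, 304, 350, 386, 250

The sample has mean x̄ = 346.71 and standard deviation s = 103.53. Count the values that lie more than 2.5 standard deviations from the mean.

Cutoffs: x̄ ± 2.5s = [87.885, 605.535].
Every value lies within the cutoffs.

0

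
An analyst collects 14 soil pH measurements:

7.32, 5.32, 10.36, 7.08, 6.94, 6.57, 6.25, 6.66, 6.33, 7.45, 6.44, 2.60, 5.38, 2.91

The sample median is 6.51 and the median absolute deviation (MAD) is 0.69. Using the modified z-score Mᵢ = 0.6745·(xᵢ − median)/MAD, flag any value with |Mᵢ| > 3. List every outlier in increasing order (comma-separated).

2.60, 2.91, 10.36

|Mᵢ| > 3 ⇔ |xᵢ − 6.51| > 3·0.69/0.6745 = 3.07.
So outliers lie outside [3.44, 9.58].
2.60: M = -3.82 → outlier.
2.91: M = -3.52 → outlier.
10.36: M = 3.76 → outlier.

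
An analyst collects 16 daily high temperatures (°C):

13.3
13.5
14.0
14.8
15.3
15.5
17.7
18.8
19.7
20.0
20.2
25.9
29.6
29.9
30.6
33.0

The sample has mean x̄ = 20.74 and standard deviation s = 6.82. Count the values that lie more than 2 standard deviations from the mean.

0

Cutoffs: x̄ ± 2s = [7.10, 34.38].
Every value lies within the cutoffs.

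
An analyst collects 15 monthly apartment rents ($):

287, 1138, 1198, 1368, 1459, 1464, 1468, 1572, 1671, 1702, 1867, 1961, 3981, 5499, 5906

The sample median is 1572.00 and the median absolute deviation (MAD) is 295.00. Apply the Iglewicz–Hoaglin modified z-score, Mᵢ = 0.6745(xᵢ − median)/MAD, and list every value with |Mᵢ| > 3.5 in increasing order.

|Mᵢ| > 3.5 ⇔ |xᵢ − 1572.00| > 3.5·295.00/0.6745 = 1530.76.
So outliers lie outside [41.24, 3102.76].
3981: M = 5.51 → outlier.
5499: M = 8.98 → outlier.
5906: M = 9.91 → outlier.

3981, 5499, 5906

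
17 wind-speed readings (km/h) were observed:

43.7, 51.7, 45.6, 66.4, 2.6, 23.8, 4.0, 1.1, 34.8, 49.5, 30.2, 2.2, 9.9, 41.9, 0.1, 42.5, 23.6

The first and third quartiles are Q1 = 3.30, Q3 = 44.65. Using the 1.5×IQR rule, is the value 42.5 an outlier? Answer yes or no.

no

IQR = Q3 − Q1 = 44.65 − 3.30 = 41.35.
Lower fence = Q1 − 1.5·IQR = 3.30 − 62.025 = -58.725.
Upper fence = Q3 + 1.5·IQR = 44.65 + 62.025 = 106.675.
42.5 lies within [-58.725, 106.675].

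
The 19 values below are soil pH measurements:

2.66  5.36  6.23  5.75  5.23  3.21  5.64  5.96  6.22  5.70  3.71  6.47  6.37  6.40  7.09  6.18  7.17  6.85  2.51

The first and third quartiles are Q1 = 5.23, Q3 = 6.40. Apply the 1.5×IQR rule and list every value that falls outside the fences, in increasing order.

IQR = Q3 − Q1 = 6.40 − 5.23 = 1.17.
Lower fence = Q1 − 1.5·IQR = 5.23 − 1.755 = 3.475.
Upper fence = Q3 + 1.5·IQR = 6.40 + 1.755 = 8.155.
2.51 < 3.475 → outlier.
2.66 < 3.475 → outlier.
3.21 < 3.475 → outlier.
All remaining values lie within [3.475, 8.155].

2.51, 2.66, 3.21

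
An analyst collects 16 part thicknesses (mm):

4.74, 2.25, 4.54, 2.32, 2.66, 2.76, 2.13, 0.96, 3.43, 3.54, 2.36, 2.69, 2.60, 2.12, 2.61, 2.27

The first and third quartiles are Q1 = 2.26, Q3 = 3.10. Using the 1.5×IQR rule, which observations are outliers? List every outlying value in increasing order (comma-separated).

IQR = Q3 − Q1 = 3.10 − 2.26 = 0.84.
Lower fence = Q1 − 1.5·IQR = 2.26 − 1.26 = 1.00.
Upper fence = Q3 + 1.5·IQR = 3.10 + 1.26 = 4.36.
0.96 < 1.00 → outlier.
4.54 > 4.36 → outlier.
4.74 > 4.36 → outlier.
All remaining values lie within [1.00, 4.36].

0.96, 4.54, 4.74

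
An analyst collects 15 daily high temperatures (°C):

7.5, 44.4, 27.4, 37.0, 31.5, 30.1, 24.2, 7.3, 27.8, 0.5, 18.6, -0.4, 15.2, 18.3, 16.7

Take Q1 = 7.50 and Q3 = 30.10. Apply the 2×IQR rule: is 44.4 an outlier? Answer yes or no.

no

IQR = Q3 − Q1 = 30.10 − 7.50 = 22.60.
Lower fence = Q1 − 2·IQR = 7.50 − 45.20 = -37.70.
Upper fence = Q3 + 2·IQR = 30.10 + 45.20 = 75.30.
44.4 lies within [-37.70, 75.30].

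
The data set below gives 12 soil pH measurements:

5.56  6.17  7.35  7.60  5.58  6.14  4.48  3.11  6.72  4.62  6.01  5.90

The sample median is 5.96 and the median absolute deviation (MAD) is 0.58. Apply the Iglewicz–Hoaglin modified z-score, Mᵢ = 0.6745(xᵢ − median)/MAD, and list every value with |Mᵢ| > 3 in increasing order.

3.11

|Mᵢ| > 3 ⇔ |xᵢ − 5.96| > 3·0.58/0.6745 = 2.58.
So outliers lie outside [3.38, 8.54].
3.11: M = -3.31 → outlier.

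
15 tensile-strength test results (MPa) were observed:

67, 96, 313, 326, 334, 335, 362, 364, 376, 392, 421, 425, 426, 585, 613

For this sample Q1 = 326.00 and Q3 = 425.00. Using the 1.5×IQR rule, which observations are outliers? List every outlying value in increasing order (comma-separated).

IQR = Q3 − Q1 = 425.00 − 326.00 = 99.00.
Lower fence = Q1 − 1.5·IQR = 326.00 − 148.50 = 177.50.
Upper fence = Q3 + 1.5·IQR = 425.00 + 148.50 = 573.50.
67 < 177.50 → outlier.
96 < 177.50 → outlier.
585 > 573.50 → outlier.
613 > 573.50 → outlier.
All remaining values lie within [177.50, 573.50].

67, 96, 585, 613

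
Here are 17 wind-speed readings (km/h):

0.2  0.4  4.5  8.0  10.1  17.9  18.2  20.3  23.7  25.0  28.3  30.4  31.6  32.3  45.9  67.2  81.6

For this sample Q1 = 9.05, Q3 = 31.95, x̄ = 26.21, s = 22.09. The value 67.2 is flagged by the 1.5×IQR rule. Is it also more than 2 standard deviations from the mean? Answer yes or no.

z = (67.2 − 26.21) / 22.09 = 1.86.
|z| = 1.86 ≤ 2.

no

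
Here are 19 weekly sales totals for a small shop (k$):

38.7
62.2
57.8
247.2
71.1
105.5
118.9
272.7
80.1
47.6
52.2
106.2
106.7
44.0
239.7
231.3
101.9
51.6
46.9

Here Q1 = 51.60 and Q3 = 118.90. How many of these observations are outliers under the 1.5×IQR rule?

4

IQR = 67.30; fences at 51.60 − 100.95 = -49.35 and 118.90 + 100.95 = 219.85.
Outside the cutoffs: 231.3, 239.7, 247.2, 272.7.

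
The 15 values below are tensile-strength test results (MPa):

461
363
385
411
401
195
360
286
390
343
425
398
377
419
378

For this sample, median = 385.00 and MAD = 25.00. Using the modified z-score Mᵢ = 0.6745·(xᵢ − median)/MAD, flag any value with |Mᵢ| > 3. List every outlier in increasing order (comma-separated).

195

|Mᵢ| > 3 ⇔ |xᵢ − 385.00| > 3·25.00/0.6745 = 111.19.
So outliers lie outside [273.81, 496.19].
195: M = -5.13 → outlier.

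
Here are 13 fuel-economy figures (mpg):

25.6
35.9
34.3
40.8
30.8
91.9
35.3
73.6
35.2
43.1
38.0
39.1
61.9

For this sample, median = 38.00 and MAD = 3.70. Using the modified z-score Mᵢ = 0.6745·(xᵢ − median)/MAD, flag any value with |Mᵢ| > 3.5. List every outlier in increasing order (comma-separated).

|Mᵢ| > 3.5 ⇔ |xᵢ − 38.00| > 3.5·3.70/0.6745 = 19.20.
So outliers lie outside [18.80, 57.20].
61.9: M = 4.36 → outlier.
73.6: M = 6.49 → outlier.
91.9: M = 9.83 → outlier.

61.9, 73.6, 91.9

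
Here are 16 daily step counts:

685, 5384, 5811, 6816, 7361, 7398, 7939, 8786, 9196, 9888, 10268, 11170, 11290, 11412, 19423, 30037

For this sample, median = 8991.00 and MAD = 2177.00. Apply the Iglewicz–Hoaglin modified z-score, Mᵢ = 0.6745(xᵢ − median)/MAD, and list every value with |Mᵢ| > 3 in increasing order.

19423, 30037

|Mᵢ| > 3 ⇔ |xᵢ − 8991.00| > 3·2177.00/0.6745 = 9682.73.
So outliers lie outside [-691.73, 18673.73].
19423: M = 3.23 → outlier.
30037: M = 6.52 → outlier.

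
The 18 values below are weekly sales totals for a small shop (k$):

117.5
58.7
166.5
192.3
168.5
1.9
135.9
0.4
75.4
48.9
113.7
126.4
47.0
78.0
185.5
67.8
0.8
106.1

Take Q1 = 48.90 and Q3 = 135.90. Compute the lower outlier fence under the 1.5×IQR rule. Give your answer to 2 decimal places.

IQR = Q3 − Q1 = 135.90 − 48.90 = 87.00.
Lower fence = Q1 − 1.5·IQR = 48.90 − 130.50 = -81.60.
Upper fence = Q3 + 1.5·IQR = 135.90 + 130.50 = 266.40.

-81.60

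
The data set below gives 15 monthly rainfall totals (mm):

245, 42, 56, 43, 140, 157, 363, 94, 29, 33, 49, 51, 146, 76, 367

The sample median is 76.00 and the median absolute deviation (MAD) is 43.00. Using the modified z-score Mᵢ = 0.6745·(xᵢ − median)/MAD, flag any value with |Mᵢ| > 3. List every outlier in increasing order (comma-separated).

|Mᵢ| > 3 ⇔ |xᵢ − 76.00| > 3·43.00/0.6745 = 191.25.
So outliers lie outside [-115.25, 267.25].
363: M = 4.50 → outlier.
367: M = 4.56 → outlier.

363, 367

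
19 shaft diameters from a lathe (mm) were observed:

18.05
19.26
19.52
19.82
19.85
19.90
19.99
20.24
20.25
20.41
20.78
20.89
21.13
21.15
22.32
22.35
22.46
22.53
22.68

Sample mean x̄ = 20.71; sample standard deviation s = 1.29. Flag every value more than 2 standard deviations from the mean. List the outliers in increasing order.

Cutoffs at x̄ ± 2s: 20.71 ± 2·1.29 = [18.13, 23.29].
18.05: z = -2.06, |z| > 2 → outlier.
Every other value lies within [18.13, 23.29].

18.05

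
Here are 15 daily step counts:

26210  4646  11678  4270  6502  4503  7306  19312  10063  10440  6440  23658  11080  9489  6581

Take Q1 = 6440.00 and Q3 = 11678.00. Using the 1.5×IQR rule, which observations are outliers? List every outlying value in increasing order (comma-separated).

23658, 26210

IQR = Q3 − Q1 = 11678.00 − 6440.00 = 5238.00.
Lower fence = Q1 − 1.5·IQR = 6440.00 − 7857.00 = -1417.00.
Upper fence = Q3 + 1.5·IQR = 11678.00 + 7857.00 = 19535.00.
23658 > 19535.00 → outlier.
26210 > 19535.00 → outlier.
All remaining values lie within [-1417.00, 19535.00].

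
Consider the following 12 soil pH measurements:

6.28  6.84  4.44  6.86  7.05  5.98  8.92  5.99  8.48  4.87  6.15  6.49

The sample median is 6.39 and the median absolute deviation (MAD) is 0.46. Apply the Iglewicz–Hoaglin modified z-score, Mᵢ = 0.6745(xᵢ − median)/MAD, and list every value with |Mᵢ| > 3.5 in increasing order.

|Mᵢ| > 3.5 ⇔ |xᵢ − 6.39| > 3.5·0.46/0.6745 = 2.39.
So outliers lie outside [4.00, 8.78].
8.92: M = 3.71 → outlier.

8.92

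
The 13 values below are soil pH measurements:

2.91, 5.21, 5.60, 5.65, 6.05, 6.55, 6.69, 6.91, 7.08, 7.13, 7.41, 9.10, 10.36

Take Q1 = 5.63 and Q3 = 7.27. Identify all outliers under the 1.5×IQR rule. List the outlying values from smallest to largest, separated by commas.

2.91, 10.36

IQR = Q3 − Q1 = 7.27 − 5.63 = 1.64.
Lower fence = Q1 − 1.5·IQR = 5.63 − 2.46 = 3.17.
Upper fence = Q3 + 1.5·IQR = 7.27 + 2.46 = 9.73.
2.91 < 3.17 → outlier.
10.36 > 9.73 → outlier.
All remaining values lie within [3.17, 9.73].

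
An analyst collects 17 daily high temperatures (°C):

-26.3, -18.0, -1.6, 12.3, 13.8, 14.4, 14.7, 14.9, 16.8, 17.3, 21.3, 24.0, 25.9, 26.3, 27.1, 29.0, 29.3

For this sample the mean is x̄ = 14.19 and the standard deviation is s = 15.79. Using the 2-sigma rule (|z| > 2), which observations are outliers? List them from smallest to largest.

-26.3, -18.0

Cutoffs at x̄ ± 2s: 14.19 ± 2·15.79 = [-17.39, 45.77].
-26.3: z = -2.56, |z| > 2 → outlier.
-18.0: z = -2.04, |z| > 2 → outlier.
Every other value lies within [-17.39, 45.77].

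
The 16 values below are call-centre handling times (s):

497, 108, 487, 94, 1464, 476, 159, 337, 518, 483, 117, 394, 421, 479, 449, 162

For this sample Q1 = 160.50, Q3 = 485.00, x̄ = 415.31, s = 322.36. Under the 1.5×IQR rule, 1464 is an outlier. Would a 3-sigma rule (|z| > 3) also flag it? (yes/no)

yes

z = (1464 − 415.31) / 322.36 = 3.25.
|z| = 3.25 > 3.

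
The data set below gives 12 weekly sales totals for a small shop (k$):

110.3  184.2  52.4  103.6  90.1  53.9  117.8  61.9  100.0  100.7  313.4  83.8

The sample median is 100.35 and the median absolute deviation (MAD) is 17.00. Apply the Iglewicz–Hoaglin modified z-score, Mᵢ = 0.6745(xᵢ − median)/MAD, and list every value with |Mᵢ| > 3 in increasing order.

|Mᵢ| > 3 ⇔ |xᵢ − 100.35| > 3·17.00/0.6745 = 75.61.
So outliers lie outside [24.74, 175.96].
184.2: M = 3.33 → outlier.
313.4: M = 8.45 → outlier.

184.2, 313.4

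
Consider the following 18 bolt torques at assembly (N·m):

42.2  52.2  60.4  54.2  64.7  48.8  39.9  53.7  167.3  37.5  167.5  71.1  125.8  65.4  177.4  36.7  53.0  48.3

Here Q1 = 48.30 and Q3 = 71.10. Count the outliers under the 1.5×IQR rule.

IQR = 22.80; fences at 48.30 − 34.20 = 14.10 and 71.10 + 34.20 = 105.30.
Outside the cutoffs: 125.8, 167.3, 167.5, 177.4.

4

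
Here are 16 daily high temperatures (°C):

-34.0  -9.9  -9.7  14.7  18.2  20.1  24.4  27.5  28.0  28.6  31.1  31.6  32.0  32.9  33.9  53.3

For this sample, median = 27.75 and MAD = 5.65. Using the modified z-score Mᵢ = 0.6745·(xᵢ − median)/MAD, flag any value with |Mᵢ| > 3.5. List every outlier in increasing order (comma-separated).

|Mᵢ| > 3.5 ⇔ |xᵢ − 27.75| > 3.5·5.65/0.6745 = 29.32.
So outliers lie outside [-1.57, 57.07].
-34.0: M = -7.37 → outlier.
-9.9: M = -4.49 → outlier.
-9.7: M = -4.47 → outlier.

-34.0, -9.9, -9.7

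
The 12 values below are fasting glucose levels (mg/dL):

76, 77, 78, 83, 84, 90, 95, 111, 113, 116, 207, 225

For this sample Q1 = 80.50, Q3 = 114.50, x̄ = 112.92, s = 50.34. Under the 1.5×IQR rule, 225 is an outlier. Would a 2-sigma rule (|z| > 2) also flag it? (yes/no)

yes

z = (225 − 112.92) / 50.34 = 2.23.
|z| = 2.23 > 2.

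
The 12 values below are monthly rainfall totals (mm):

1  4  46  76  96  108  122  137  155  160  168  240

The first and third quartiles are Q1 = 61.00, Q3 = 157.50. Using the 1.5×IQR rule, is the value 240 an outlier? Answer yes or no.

IQR = Q3 − Q1 = 157.50 − 61.00 = 96.50.
Lower fence = Q1 − 1.5·IQR = 61.00 − 144.75 = -83.75.
Upper fence = Q3 + 1.5·IQR = 157.50 + 144.75 = 302.25.
240 lies within [-83.75, 302.25].

no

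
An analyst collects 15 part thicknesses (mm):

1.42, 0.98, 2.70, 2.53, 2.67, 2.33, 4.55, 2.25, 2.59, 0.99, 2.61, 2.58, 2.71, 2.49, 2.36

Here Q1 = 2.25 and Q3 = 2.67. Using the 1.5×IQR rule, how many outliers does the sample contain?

4

IQR = 0.42; fences at 2.25 − 0.63 = 1.62 and 2.67 + 0.63 = 3.30.
Outside the cutoffs: 0.98, 0.99, 1.42, 4.55.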